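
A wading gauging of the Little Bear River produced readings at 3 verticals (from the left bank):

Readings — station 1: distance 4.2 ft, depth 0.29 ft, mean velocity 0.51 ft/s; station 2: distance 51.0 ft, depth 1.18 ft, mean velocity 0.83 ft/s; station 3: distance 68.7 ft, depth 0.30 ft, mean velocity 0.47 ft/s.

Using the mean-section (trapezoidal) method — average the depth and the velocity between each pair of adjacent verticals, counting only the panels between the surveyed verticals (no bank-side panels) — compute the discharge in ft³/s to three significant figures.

31.6 ft³/s

Panel 1-2: Δb = 46.8 ft, d̄ = (0.29+1.18)/2 = 0.735, v̄ = (0.51+0.83)/2 = 0.67 → q = 46.8×0.735×0.67 = 23.05 ft³/s
Panel 2-3: Δb = 17.7 ft, d̄ = (1.18+0.30)/2 = 0.74, v̄ = (0.83+0.47)/2 = 0.65 → q = 17.7×0.74×0.65 = 8.514 ft³/s
Q = Σ q = 31.56 ft³/s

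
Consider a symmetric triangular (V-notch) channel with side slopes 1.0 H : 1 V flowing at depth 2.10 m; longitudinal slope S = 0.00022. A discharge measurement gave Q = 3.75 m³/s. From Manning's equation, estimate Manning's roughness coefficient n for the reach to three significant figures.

A = z·y² = 1.0×2.10² = 4.410 m²
P = 2y√(1+z²) = 2×2.10×√(1+1.0²) = 5.940 m
R = A/P = 4.410/5.940 = 0.7425 m
n = (1/Q)·A·R^(2/3)·S^(1/2) = (1/3.75) × 4.410 × 0.8199 × 0.01483 = 0.01430

0.0143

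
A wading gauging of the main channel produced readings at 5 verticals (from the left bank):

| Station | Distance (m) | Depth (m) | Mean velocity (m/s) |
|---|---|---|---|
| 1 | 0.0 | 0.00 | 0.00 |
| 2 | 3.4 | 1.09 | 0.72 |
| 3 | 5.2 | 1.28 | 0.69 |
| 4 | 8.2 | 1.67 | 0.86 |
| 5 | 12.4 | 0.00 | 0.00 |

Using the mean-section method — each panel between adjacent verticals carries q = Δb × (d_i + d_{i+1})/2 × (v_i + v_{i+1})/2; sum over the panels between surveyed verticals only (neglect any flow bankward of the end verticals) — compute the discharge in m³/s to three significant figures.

7.11 m³/s

Panel 1-2: Δb = 3.4 m, d̄ = (0.00+1.09)/2 = 0.545, v̄ = (0.00+0.72)/2 = 0.36 → q = 3.4×0.545×0.36 = 0.6671 m³/s
Panel 2-3: Δb = 1.8 m, d̄ = (1.09+1.28)/2 = 1.185, v̄ = (0.72+0.69)/2 = 0.705 → q = 1.8×1.185×0.705 = 1.504 m³/s
Panel 3-4: Δb = 3 m, d̄ = (1.28+1.67)/2 = 1.475, v̄ = (0.69+0.86)/2 = 0.775 → q = 3×1.475×0.775 = 3.429 m³/s
Panel 4-5: Δb = 4.2 m, d̄ = (1.67+0.00)/2 = 0.835, v̄ = (0.86+0.00)/2 = 0.43 → q = 4.2×0.835×0.43 = 1.508 m³/s
Q = Σ q = 7.108 m³/s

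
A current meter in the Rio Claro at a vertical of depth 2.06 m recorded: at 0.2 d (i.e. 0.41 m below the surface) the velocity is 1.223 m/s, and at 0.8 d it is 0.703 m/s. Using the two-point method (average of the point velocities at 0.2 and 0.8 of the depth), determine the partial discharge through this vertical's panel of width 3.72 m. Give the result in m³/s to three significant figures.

v̄ = (1.223 + 0.703) / 2 = 0.9630 m/s
q = v̄ × d × w = 0.9630 × 2.06 × 3.72 = 7.380 m³/s

7.38 m³/s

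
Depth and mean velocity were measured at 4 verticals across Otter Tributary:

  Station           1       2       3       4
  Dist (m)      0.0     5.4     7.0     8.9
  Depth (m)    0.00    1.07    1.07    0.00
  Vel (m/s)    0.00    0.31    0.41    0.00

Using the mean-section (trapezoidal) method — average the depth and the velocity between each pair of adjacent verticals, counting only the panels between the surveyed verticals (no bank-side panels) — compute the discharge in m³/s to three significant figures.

Panel 1-2: Δb = 5.4 m, d̄ = (0.00+1.07)/2 = 0.535, v̄ = (0.00+0.31)/2 = 0.155 → q = 5.4×0.535×0.155 = 0.4478 m³/s
Panel 2-3: Δb = 1.6 m, d̄ = (1.07+1.07)/2 = 1.07, v̄ = (0.31+0.41)/2 = 0.36 → q = 1.6×1.07×0.36 = 0.6163 m³/s
Panel 3-4: Δb = 1.9 m, d̄ = (1.07+0.00)/2 = 0.535, v̄ = (0.41+0.00)/2 = 0.205 → q = 1.9×0.535×0.205 = 0.2084 m³/s
Q = Σ q = 1.272 m³/s

1.27 m³/s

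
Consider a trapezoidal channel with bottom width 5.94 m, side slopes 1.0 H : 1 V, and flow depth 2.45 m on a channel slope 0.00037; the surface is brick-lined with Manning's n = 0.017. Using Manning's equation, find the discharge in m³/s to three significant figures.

A = (b + z·y)·y = (5.94 + 1.0×2.45)×2.45 = 20.56 m²
P = b + 2y√(1+z²) = 5.94 + 2×2.45×√(1+1.0²) = 12.87 m
R = A/P = 20.56/12.87 = 1.597 m
Q = (1/n)·A·R^(2/3)·S^(1/2) = (1/0.017) × 20.56 × 1.597^(2/3) × 0.00037^(1/2) = 31.78 m³/s

31.8 m³/s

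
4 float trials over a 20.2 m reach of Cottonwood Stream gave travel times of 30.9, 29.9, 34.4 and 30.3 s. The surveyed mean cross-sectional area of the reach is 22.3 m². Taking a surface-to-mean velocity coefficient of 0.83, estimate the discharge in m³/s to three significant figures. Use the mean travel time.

t̄ = (30.9 + 29.9 + 34.4 + 30.3) / 4 = 31.375 s
v_surface = L / t̄ = 20.2 / 31.375 = 0.6438 m/s
v_mean = 0.83 × 0.6438 = 0.5344 m/s
Q = A × v_mean = 22.3 × 0.5344 = 11.92 m³/s

11.9 m³/s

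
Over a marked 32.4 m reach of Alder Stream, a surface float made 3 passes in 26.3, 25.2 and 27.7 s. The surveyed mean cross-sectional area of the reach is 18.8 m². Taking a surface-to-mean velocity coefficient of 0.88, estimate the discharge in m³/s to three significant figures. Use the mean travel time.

t̄ = (26.3 + 25.2 + 27.7) / 3 = 26.4 s
v_surface = L / t̄ = 32.4 / 26.4 = 1.227 m/s
v_mean = 0.88 × 1.227 = 1.080 m/s
Q = A × v_mean = 18.8 × 1.080 = 20.30 m³/s

20.3 m³/s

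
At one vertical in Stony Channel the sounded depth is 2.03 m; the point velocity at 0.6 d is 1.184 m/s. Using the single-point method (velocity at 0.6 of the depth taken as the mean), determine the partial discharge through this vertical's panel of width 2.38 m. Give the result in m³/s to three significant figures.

5.72 m³/s

v̄ = v₀.₆ = 1.184 m/s
q = v̄ × d × w = 1.184 × 2.03 × 2.38 = 5.720 m³/s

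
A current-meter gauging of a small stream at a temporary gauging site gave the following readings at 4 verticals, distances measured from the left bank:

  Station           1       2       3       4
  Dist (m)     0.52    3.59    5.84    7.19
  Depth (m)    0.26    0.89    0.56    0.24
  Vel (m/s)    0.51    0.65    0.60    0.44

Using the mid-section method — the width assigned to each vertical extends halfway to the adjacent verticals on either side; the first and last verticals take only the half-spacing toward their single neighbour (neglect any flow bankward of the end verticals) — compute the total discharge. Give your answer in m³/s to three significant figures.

w_1 = (3.59 − 0.52)/2 = 1.535 m; q_1 = 0.51 × 0.26 × 1.535 = 0.2035 m³/s
w_2 = (5.84 − 0.52)/2 = 2.66 m; q_2 = 0.65 × 0.89 × 2.66 = 1.539 m³/s
w_3 = (7.19 − 3.59)/2 = 1.8 m; q_3 = 0.60 × 0.56 × 1.8 = 0.6048 m³/s
w_4 = (7.19 − 5.84)/2 = 0.675 m; q_4 = 0.44 × 0.24 × 0.675 = 0.07128 m³/s
Q = Σ qᵢ = 2.418 m³/s

2.42 m³/s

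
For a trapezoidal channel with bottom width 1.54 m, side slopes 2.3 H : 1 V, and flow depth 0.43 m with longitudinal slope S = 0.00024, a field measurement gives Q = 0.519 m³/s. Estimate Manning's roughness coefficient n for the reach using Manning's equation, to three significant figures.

A = (b + z·y)·y = (1.54 + 2.3×0.43)×0.43 = 1.087 m²
P = b + 2y√(1+z²) = 1.54 + 2×0.43×√(1+2.3²) = 3.697 m
R = A/P = 1.087/3.697 = 0.2942 m
n = (1/Q)·A·R^(2/3)·S^(1/2) = (1/0.519) × 1.087 × 0.4423 × 0.01549 = 0.01436

0.0144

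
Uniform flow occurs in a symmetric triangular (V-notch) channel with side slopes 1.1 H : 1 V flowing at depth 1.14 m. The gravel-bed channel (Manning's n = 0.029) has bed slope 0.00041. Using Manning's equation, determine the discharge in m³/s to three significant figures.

A = z·y² = 1.1×1.14² = 1.430 m²
P = 2y√(1+z²) = 2×1.14×√(1+1.1²) = 3.389 m
R = A/P = 1.430/3.389 = 0.4218 m
Q = (1/n)·A·R^(2/3)·S^(1/2) = (1/0.029) × 1.430 × 0.4218^(2/3) × 0.00041^(1/2) = 0.5614 m³/s

0.561 m³/s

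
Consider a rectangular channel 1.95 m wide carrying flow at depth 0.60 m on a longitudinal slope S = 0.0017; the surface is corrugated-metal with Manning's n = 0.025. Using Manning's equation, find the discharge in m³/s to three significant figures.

A = b·y = 1.95 × 0.60 = 1.170 m²
P = b + 2y = 1.95 + 2×0.60 = 3.150 m
R = A/P = 1.170/3.150 = 0.3714 m
Q = (1/n)·A·R^(2/3)·S^(1/2) = (1/0.025) × 1.170 × 0.3714^(2/3) × 0.0017^(1/2) = 0.9971 m³/s

0.997 m³/s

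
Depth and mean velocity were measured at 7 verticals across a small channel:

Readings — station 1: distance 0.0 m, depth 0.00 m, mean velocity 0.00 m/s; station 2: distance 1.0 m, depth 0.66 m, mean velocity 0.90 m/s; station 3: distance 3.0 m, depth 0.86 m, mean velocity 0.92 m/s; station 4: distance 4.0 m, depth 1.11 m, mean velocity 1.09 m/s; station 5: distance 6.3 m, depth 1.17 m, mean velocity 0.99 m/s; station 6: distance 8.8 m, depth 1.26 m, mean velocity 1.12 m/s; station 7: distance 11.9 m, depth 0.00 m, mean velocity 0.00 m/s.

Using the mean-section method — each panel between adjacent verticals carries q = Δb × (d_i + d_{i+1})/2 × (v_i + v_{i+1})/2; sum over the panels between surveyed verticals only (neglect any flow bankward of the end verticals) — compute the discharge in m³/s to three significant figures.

Panel 1-2: Δb = 1 m, d̄ = (0.00+0.66)/2 = 0.33, v̄ = (0.00+0.90)/2 = 0.45 → q = 1×0.33×0.45 = 0.1485 m³/s
Panel 2-3: Δb = 2 m, d̄ = (0.66+0.86)/2 = 0.76, v̄ = (0.90+0.92)/2 = 0.91 → q = 2×0.76×0.91 = 1.383 m³/s
Panel 3-4: Δb = 1 m, d̄ = (0.86+1.11)/2 = 0.985, v̄ = (0.92+1.09)/2 = 1.005 → q = 1×0.985×1.005 = 0.9899 m³/s
Panel 4-5: Δb = 2.3 m, d̄ = (1.11+1.17)/2 = 1.14, v̄ = (1.09+0.99)/2 = 1.04 → q = 2.3×1.14×1.04 = 2.727 m³/s
Panel 5-6: Δb = 2.5 m, d̄ = (1.17+1.26)/2 = 1.215, v̄ = (0.99+1.12)/2 = 1.055 → q = 2.5×1.215×1.055 = 3.205 m³/s
Panel 6-7: Δb = 3.1 m, d̄ = (1.26+0.00)/2 = 0.63, v̄ = (1.12+0.00)/2 = 0.56 → q = 3.1×0.63×0.56 = 1.094 m³/s
Q = Σ q = 9.547 m³/s

9.55 m³/s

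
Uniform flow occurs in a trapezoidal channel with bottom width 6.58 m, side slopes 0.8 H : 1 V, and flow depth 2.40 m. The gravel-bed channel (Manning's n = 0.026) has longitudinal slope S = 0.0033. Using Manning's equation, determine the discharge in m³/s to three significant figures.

A = (b + z·y)·y = (6.58 + 0.8×2.40)×2.40 = 20.40 m²
P = b + 2y√(1+z²) = 6.58 + 2×2.40×√(1+0.8²) = 12.73 m
R = A/P = 20.40/12.73 = 1.603 m
Q = (1/n)·A·R^(2/3)·S^(1/2) = (1/0.026) × 20.40 × 1.603^(2/3) × 0.0033^(1/2) = 61.73 m³/s

61.7 m³/s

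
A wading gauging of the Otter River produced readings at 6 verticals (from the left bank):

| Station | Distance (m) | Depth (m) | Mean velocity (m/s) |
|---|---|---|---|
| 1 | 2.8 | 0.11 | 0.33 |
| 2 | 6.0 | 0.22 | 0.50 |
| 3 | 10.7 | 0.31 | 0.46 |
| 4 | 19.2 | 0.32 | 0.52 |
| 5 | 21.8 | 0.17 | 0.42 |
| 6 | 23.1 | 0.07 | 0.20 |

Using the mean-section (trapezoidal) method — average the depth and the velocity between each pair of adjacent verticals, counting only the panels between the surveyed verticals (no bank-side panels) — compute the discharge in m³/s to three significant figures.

2.48 m³/s

Panel 1-2: Δb = 3.2 m, d̄ = (0.11+0.22)/2 = 0.165, v̄ = (0.33+0.50)/2 = 0.415 → q = 3.2×0.165×0.415 = 0.2191 m³/s
Panel 2-3: Δb = 4.7 m, d̄ = (0.22+0.31)/2 = 0.265, v̄ = (0.50+0.46)/2 = 0.48 → q = 4.7×0.265×0.48 = 0.5978 m³/s
Panel 3-4: Δb = 8.5 m, d̄ = (0.31+0.32)/2 = 0.315, v̄ = (0.46+0.52)/2 = 0.49 → q = 8.5×0.315×0.49 = 1.312 m³/s
Panel 4-5: Δb = 2.6 m, d̄ = (0.32+0.17)/2 = 0.245, v̄ = (0.52+0.42)/2 = 0.47 → q = 2.6×0.245×0.47 = 0.2994 m³/s
Panel 5-6: Δb = 1.3 m, d̄ = (0.17+0.07)/2 = 0.12, v̄ = (0.42+0.20)/2 = 0.31 → q = 1.3×0.12×0.31 = 0.04836 m³/s
Q = Σ q = 2.477 m³/s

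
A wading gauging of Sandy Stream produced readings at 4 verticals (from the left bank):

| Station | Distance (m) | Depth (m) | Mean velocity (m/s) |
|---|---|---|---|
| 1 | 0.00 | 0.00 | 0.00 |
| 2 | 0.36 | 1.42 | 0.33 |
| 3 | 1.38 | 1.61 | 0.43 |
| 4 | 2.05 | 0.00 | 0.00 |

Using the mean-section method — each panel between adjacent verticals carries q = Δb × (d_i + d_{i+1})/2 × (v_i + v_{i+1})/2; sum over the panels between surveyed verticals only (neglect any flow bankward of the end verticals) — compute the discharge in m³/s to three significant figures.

Panel 1-2: Δb = 0.36 m, d̄ = (0.00+1.42)/2 = 0.71, v̄ = (0.00+0.33)/2 = 0.165 → q = 0.36×0.71×0.165 = 0.04217 m³/s
Panel 2-3: Δb = 1.02 m, d̄ = (1.42+1.61)/2 = 1.515, v̄ = (0.33+0.43)/2 = 0.38 → q = 1.02×1.515×0.38 = 0.5872 m³/s
Panel 3-4: Δb = 0.67 m, d̄ = (1.61+0.00)/2 = 0.805, v̄ = (0.43+0.00)/2 = 0.215 → q = 0.67×0.805×0.215 = 0.1160 m³/s
Q = Σ q = 0.7453 m³/s

0.745 m³/s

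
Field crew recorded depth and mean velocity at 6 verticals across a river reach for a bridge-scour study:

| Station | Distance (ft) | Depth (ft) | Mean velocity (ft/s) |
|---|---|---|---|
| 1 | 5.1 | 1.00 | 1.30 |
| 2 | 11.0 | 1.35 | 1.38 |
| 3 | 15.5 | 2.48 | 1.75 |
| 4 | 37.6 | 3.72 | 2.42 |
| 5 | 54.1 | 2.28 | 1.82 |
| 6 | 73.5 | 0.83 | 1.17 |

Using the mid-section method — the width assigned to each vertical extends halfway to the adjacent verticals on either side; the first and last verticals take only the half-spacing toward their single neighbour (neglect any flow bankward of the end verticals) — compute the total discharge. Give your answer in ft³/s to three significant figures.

329 ft³/s

w_1 = (11.0 − 5.1)/2 = 2.95 ft; q_1 = 1.30 × 1.00 × 2.95 = 3.835 ft³/s
w_2 = (15.5 − 5.1)/2 = 5.2 ft; q_2 = 1.38 × 1.35 × 5.2 = 9.688 ft³/s
w_3 = (37.6 − 11.0)/2 = 13.3 ft; q_3 = 1.75 × 2.48 × 13.3 = 57.72 ft³/s
w_4 = (54.1 − 15.5)/2 = 19.3 ft; q_4 = 2.42 × 3.72 × 19.3 = 173.7 ft³/s
w_5 = (73.5 − 37.6)/2 = 17.95 ft; q_5 = 1.82 × 2.28 × 17.95 = 74.49 ft³/s
w_6 = (73.5 − 54.1)/2 = 9.7 ft; q_6 = 1.17 × 0.83 × 9.7 = 9.420 ft³/s
Q = Σ qᵢ = 328.9 ft³/s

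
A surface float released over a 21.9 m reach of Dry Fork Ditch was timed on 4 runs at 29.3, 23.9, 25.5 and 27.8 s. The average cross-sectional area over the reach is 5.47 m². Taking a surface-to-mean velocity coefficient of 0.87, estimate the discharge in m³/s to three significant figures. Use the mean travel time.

t̄ = (29.3 + 23.9 + 25.5 + 27.8) / 4 = 26.625 s
v_surface = L / t̄ = 21.9 / 26.625 = 0.8225 m/s
v_mean = 0.87 × 0.8225 = 0.7156 m/s
Q = A × v_mean = 5.47 × 0.7156 = 3.914 m³/s

3.91 m³/s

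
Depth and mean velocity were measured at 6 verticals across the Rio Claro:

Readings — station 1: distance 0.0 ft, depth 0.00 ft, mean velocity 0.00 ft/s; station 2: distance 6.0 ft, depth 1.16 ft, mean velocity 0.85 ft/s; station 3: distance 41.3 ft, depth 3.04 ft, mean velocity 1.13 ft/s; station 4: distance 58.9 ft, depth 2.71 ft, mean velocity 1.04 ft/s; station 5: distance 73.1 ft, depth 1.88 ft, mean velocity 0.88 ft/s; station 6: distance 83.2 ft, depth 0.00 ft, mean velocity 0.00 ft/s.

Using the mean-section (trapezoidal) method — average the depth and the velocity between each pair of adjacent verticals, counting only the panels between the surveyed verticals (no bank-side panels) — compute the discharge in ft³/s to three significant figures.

165 ft³/s

Panel 1-2: Δb = 6 ft, d̄ = (0.00+1.16)/2 = 0.58, v̄ = (0.00+0.85)/2 = 0.425 → q = 6×0.58×0.425 = 1.479 ft³/s
Panel 2-3: Δb = 35.3 ft, d̄ = (1.16+3.04)/2 = 2.1, v̄ = (0.85+1.13)/2 = 0.99 → q = 35.3×2.1×0.99 = 73.39 ft³/s
Panel 3-4: Δb = 17.6 ft, d̄ = (3.04+2.71)/2 = 2.875, v̄ = (1.13+1.04)/2 = 1.085 → q = 17.6×2.875×1.085 = 54.90 ft³/s
Panel 4-5: Δb = 14.2 ft, d̄ = (2.71+1.88)/2 = 2.295, v̄ = (1.04+0.88)/2 = 0.96 → q = 14.2×2.295×0.96 = 31.29 ft³/s
Panel 5-6: Δb = 10.1 ft, d̄ = (1.88+0.00)/2 = 0.94, v̄ = (0.88+0.00)/2 = 0.44 → q = 10.1×0.94×0.44 = 4.177 ft³/s
Q = Σ q = 165.2 ft³/s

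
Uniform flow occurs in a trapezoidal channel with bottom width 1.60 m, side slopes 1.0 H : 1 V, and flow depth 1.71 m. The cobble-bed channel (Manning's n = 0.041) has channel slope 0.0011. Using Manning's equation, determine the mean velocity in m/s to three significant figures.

0.742 m/s

A = (b + z·y)·y = (1.60 + 1.0×1.71)×1.71 = 5.660 m²
P = b + 2y√(1+z²) = 1.60 + 2×1.71×√(1+1.0²) = 6.437 m
R = A/P = 5.660/6.437 = 0.8794 m
Q = (1/n)·A·R^(2/3)·S^(1/2) = (1/0.041) × 5.660 × 0.8794^(2/3) × 0.0011^(1/2) = 4.203 m³/s
V = Q/A = 4.203/5.660 = 0.7425 m/s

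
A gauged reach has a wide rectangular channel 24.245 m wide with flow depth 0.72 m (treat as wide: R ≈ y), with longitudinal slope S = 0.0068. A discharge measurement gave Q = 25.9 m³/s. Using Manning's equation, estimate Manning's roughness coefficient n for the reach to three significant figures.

A = b·y = 24.245 × 0.72 = 17.46 m²
Wide channel: R ≈ y = 0.72 m
n = (1/Q)·A·R^(2/3)·S^(1/2) = (1/25.9) × 17.46 × 0.8033 × 0.08246 = 0.04465

0.0446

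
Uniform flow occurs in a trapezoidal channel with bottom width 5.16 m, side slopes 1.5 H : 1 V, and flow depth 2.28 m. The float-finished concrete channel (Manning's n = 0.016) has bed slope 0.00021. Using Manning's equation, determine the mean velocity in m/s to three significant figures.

A = (b + z·y)·y = (5.16 + 1.5×2.28)×2.28 = 19.56 m²
P = b + 2y√(1+z²) = 5.16 + 2×2.28×√(1+1.5²) = 13.38 m
R = A/P = 19.56/13.38 = 1.462 m
Q = (1/n)·A·R^(2/3)·S^(1/2) = (1/0.016) × 19.56 × 1.462^(2/3) × 0.00021^(1/2) = 22.82 m³/s
V = Q/A = 22.82/19.56 = 1.167 m/s

1.17 m/s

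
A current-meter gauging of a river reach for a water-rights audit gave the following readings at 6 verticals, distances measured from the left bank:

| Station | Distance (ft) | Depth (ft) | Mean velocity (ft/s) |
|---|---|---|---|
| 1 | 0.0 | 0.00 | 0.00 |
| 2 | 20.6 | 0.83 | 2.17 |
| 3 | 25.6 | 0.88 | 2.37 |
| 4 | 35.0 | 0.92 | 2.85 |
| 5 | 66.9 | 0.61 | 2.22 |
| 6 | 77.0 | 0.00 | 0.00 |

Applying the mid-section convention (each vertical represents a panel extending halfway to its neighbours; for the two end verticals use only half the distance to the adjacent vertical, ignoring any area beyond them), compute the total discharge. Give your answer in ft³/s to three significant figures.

121 ft³/s

w_2 = (25.6 − 0.0)/2 = 12.8 ft; q_2 = 2.17 × 0.83 × 12.8 = 23.05 ft³/s
w_3 = (35.0 − 20.6)/2 = 7.2 ft; q_3 = 2.37 × 0.88 × 7.2 = 15.02 ft³/s
w_4 = (66.9 − 25.6)/2 = 20.65 ft; q_4 = 2.85 × 0.92 × 20.65 = 54.14 ft³/s
w_5 = (77.0 − 35.0)/2 = 21 ft; q_5 = 2.22 × 0.61 × 21 = 28.44 ft³/s
Stations 1, 6 contribute zero (depth or velocity is 0).
Q = Σ qᵢ = 120.7 ft³/s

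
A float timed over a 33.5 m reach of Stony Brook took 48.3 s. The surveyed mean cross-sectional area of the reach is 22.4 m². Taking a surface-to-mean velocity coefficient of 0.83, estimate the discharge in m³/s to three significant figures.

12.9 m³/s

v_surface = L / t̄ = 33.5 / 48.3 = 0.6936 m/s
v_mean = 0.83 × 0.6936 = 0.5757 m/s
Q = A × v_mean = 22.4 × 0.5757 = 12.90 m³/s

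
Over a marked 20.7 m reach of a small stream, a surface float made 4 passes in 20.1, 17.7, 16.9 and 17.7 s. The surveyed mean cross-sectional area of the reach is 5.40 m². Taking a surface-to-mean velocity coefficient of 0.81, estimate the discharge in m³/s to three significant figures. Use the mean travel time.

t̄ = (20.1 + 17.7 + 16.9 + 17.7) / 4 = 18.1 s
v_surface = L / t̄ = 20.7 / 18.1 = 1.144 m/s
v_mean = 0.81 × 1.144 = 0.9264 m/s
Q = A × v_mean = 5.40 × 0.9264 = 5.002 m³/s

5.00 m³/s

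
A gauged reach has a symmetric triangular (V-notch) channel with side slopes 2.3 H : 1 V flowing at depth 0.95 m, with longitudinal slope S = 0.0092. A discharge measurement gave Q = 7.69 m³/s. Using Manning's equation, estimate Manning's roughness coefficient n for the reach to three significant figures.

0.0149

A = z·y² = 2.3×0.95² = 2.076 m²
P = 2y√(1+z²) = 2×0.95×√(1+2.3²) = 4.765 m
R = A/P = 2.076/4.765 = 0.4356 m
n = (1/Q)·A·R^(2/3)·S^(1/2) = (1/7.69) × 2.076 × 0.5746 × 0.09592 = 0.01488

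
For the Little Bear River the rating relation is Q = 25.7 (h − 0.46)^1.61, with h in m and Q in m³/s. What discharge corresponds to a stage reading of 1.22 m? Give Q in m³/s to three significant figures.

Q = 25.7 × (1.22 − 0.46)^1.61 = 25.7 × 0.76^1.61 = 16.52 m³/s

16.5 m³/s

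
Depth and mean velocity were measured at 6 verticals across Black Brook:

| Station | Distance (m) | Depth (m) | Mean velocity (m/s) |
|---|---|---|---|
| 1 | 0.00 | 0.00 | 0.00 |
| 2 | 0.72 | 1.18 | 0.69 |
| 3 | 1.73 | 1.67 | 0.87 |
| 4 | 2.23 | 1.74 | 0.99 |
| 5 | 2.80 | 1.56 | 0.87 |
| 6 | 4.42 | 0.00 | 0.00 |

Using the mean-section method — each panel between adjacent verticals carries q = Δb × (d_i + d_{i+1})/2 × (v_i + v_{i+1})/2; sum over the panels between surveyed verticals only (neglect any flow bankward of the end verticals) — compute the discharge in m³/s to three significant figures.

3.49 m³/s

Panel 1-2: Δb = 0.72 m, d̄ = (0.00+1.18)/2 = 0.59, v̄ = (0.00+0.69)/2 = 0.345 → q = 0.72×0.59×0.345 = 0.1466 m³/s
Panel 2-3: Δb = 1.01 m, d̄ = (1.18+1.67)/2 = 1.425, v̄ = (0.69+0.87)/2 = 0.78 → q = 1.01×1.425×0.78 = 1.123 m³/s
Panel 3-4: Δb = 0.5 m, d̄ = (1.67+1.74)/2 = 1.705, v̄ = (0.87+0.99)/2 = 0.93 → q = 0.5×1.705×0.93 = 0.7928 m³/s
Panel 4-5: Δb = 0.57 m, d̄ = (1.74+1.56)/2 = 1.65, v̄ = (0.99+0.87)/2 = 0.93 → q = 0.57×1.65×0.93 = 0.8747 m³/s
Panel 5-6: Δb = 1.62 m, d̄ = (1.56+0.00)/2 = 0.78, v̄ = (0.87+0.00)/2 = 0.435 → q = 1.62×0.78×0.435 = 0.5497 m³/s
Q = Σ q = 3.486 m³/s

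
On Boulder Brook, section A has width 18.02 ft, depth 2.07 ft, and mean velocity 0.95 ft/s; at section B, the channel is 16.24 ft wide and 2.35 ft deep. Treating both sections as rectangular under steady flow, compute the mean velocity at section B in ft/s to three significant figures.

Q = A₁V₁ = (18.02×2.07) × 0.95 = 35.44 ft³/s
A₂ = 16.24 × 2.35 = 38.16 ft²
V₂ = Q/A₂ = 35.44/38.16 = 0.9285 ft/s

0.929 ft/s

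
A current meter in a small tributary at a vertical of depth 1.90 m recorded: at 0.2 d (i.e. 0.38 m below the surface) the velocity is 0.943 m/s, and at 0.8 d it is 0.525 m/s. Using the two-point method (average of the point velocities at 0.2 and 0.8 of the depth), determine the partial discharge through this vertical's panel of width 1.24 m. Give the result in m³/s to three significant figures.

1.73 m³/s

v̄ = (0.943 + 0.525) / 2 = 0.7340 m/s
q = v̄ × d × w = 0.7340 × 1.90 × 1.24 = 1.729 m³/s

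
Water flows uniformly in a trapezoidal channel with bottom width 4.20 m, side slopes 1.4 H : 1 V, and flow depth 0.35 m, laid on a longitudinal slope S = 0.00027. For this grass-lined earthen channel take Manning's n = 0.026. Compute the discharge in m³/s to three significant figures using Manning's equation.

0.469 m³/s

A = (b + z·y)·y = (4.20 + 1.4×0.35)×0.35 = 1.642 m²
P = b + 2y√(1+z²) = 4.20 + 2×0.35×√(1+1.4²) = 5.404 m
R = A/P = 1.642/5.404 = 0.3037 m
Q = (1/n)·A·R^(2/3)·S^(1/2) = (1/0.026) × 1.642 × 0.3037^(2/3) × 0.00027^(1/2) = 0.4688 m³/s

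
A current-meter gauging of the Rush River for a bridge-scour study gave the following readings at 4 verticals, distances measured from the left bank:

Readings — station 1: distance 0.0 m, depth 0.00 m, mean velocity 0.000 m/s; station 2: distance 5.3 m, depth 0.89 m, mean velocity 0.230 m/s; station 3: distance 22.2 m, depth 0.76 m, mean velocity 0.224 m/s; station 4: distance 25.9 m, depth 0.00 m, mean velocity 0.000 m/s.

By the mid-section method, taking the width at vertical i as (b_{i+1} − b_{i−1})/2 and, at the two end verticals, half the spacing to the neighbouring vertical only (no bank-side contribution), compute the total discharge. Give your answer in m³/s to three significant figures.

w_2 = (22.2 − 0.0)/2 = 11.1 m; q_2 = 0.230 × 0.89 × 11.1 = 2.272 m³/s
w_3 = (25.9 − 5.3)/2 = 10.3 m; q_3 = 0.224 × 0.76 × 10.3 = 1.753 m³/s
Stations 1, 4 contribute zero (depth or velocity is 0).
Q = Σ qᵢ = 4.026 m³/s

4.03 m³/s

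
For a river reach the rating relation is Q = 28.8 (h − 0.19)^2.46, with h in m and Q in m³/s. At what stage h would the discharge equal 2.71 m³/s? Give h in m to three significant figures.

h − h₀ = (Q/C)^(1/b) = (2.71/28.8)^(1/2.46) = 0.3826 m
h = 0.19 + 0.3826 = 0.5726 m

0.573 m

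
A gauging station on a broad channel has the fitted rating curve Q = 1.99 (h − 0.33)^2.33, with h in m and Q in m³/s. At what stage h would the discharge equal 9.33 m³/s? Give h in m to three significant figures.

h − h₀ = (Q/C)^(1/b) = (9.33/1.99)^(1/2.33) = 1.941 m
h = 0.33 + 1.941 = 2.271 m

2.27 m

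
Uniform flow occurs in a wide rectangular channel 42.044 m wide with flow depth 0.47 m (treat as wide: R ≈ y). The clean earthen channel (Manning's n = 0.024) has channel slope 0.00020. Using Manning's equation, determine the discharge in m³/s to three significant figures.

A = b·y = 42.044 × 0.47 = 19.76 m²
Wide channel: R ≈ y = 0.47 m
Q = (1/n)·A·R^(2/3)·S^(1/2) = (1/0.024) × 19.76 × 0.4700^(2/3) × 0.00020^(1/2) = 7.039 m³/s

7.04 m³/s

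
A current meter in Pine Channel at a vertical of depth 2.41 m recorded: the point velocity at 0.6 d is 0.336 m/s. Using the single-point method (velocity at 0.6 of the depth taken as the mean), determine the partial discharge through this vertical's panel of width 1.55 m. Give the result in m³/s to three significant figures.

v̄ = v₀.₆ = 0.336 m/s
q = v̄ × d × w = 0.3360 × 2.41 × 1.55 = 1.255 m³/s

1.26 m³/s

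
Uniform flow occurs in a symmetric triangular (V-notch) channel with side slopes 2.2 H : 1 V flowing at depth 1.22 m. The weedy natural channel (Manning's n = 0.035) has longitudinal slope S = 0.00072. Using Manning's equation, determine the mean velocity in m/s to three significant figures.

0.518 m/s

A = z·y² = 2.2×1.22² = 3.274 m²
P = 2y√(1+z²) = 2×1.22×√(1+2.2²) = 5.897 m
R = A/P = 3.274/5.897 = 0.5553 m
Q = (1/n)·A·R^(2/3)·S^(1/2) = (1/0.035) × 3.274 × 0.5553^(2/3) × 0.00072^(1/2) = 1.696 m³/s
V = Q/A = 1.696/3.274 = 0.5180 m/s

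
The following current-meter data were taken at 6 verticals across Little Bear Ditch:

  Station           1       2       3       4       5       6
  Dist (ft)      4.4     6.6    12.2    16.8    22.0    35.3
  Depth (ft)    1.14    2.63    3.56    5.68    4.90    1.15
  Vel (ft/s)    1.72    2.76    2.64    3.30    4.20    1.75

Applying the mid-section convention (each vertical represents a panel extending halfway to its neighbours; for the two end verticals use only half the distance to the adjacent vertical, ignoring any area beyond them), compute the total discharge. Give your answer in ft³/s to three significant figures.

374 ft³/s

w_1 = (6.6 − 4.4)/2 = 1.1 ft; q_1 = 1.72 × 1.14 × 1.1 = 2.157 ft³/s
w_2 = (12.2 − 4.4)/2 = 3.9 ft; q_2 = 2.76 × 2.63 × 3.9 = 28.31 ft³/s
w_3 = (16.8 − 6.6)/2 = 5.1 ft; q_3 = 2.64 × 3.56 × 5.1 = 47.93 ft³/s
w_4 = (22.0 − 12.2)/2 = 4.9 ft; q_4 = 3.30 × 5.68 × 4.9 = 91.85 ft³/s
w_5 = (35.3 − 16.8)/2 = 9.25 ft; q_5 = 4.20 × 4.90 × 9.25 = 190.4 ft³/s
w_6 = (35.3 − 22.0)/2 = 6.65 ft; q_6 = 1.75 × 1.15 × 6.65 = 13.38 ft³/s
Q = Σ qᵢ = 374.0 ft³/s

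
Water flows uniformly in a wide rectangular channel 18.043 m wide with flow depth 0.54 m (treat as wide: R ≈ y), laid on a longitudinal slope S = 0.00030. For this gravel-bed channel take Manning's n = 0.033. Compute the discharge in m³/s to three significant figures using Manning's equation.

3.39 m³/s

A = b·y = 18.043 × 0.54 = 9.743 m²
Wide channel: R ≈ y = 0.54 m
Q = (1/n)·A·R^(2/3)·S^(1/2) = (1/0.033) × 9.743 × 0.5400^(2/3) × 0.00030^(1/2) = 3.391 m³/s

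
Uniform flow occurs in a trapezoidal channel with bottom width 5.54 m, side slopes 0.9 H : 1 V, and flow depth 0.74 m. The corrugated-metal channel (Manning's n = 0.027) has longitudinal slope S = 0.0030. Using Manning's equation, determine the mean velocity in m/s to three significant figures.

1.46 m/s

A = (b + z·y)·y = (5.54 + 0.9×0.74)×0.74 = 4.592 m²
P = b + 2y√(1+z²) = 5.54 + 2×0.74×√(1+0.9²) = 7.531 m
R = A/P = 4.592/7.531 = 0.6098 m
Q = (1/n)·A·R^(2/3)·S^(1/2) = (1/0.027) × 4.592 × 0.6098^(2/3) × 0.0030^(1/2) = 6.699 m³/s
V = Q/A = 6.699/4.592 = 1.459 m/s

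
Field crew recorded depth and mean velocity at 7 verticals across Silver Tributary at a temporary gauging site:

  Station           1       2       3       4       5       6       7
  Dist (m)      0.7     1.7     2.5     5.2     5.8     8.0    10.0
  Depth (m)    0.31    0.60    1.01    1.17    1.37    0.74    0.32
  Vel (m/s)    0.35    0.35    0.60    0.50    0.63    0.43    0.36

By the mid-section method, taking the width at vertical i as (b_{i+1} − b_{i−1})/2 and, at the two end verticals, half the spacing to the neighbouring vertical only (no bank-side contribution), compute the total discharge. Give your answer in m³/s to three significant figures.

w_1 = (1.7 − 0.7)/2 = 0.5 m; q_1 = 0.35 × 0.31 × 0.5 = 0.05425 m³/s
w_2 = (2.5 − 0.7)/2 = 0.9 m; q_2 = 0.35 × 0.60 × 0.9 = 0.1890 m³/s
w_3 = (5.2 − 1.7)/2 = 1.75 m; q_3 = 0.60 × 1.01 × 1.75 = 1.061 m³/s
w_4 = (5.8 − 2.5)/2 = 1.65 m; q_4 = 0.50 × 1.17 × 1.65 = 0.9653 m³/s
w_5 = (8.0 − 5.2)/2 = 1.4 m; q_5 = 0.63 × 1.37 × 1.4 = 1.208 m³/s
w_6 = (10.0 − 5.8)/2 = 2.1 m; q_6 = 0.43 × 0.74 × 2.1 = 0.6682 m³/s
w_7 = (10.0 − 8.0)/2 = 1 m; q_7 = 0.36 × 0.32 × 1 = 0.1152 m³/s
Q = Σ qᵢ = 4.261 m³/s

4.26 m³/s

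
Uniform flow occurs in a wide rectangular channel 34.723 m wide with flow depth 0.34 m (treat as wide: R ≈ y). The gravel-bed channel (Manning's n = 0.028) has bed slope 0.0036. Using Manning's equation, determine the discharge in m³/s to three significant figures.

12.3 m³/s

A = b·y = 34.723 × 0.34 = 11.81 m²
Wide channel: R ≈ y = 0.34 m
Q = (1/n)·A·R^(2/3)·S^(1/2) = (1/0.028) × 11.81 × 0.3400^(2/3) × 0.0036^(1/2) = 12.32 m³/s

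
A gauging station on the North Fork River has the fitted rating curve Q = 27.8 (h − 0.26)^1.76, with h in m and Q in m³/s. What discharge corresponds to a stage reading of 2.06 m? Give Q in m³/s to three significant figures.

78.2 m³/s

Q = 27.8 × (2.06 − 0.26)^1.76 = 27.8 × 1.8^1.76 = 78.22 m³/s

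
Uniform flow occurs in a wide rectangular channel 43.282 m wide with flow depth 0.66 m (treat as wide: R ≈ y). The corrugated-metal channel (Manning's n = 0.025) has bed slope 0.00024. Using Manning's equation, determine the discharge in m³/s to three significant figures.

A = b·y = 43.282 × 0.66 = 28.57 m²
Wide channel: R ≈ y = 0.66 m
Q = (1/n)·A·R^(2/3)·S^(1/2) = (1/0.025) × 28.57 × 0.6600^(2/3) × 0.00024^(1/2) = 13.42 m³/s

13.4 m³/s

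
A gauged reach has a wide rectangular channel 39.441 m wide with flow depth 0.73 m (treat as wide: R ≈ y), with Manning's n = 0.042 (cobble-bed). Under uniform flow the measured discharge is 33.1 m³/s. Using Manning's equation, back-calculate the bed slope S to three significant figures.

A = b·y = 39.441 × 0.73 = 28.79 m²
Wide channel: R ≈ y = 0.73 m
S = (Q·n / (1·A·R^(2/3)))² = (33.1×0.042 / (1×28.79×0.8107))² = 0.003547

0.00355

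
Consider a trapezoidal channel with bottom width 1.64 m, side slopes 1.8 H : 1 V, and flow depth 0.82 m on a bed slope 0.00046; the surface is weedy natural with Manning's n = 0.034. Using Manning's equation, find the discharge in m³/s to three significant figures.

1.03 m³/s

A = (b + z·y)·y = (1.64 + 1.8×0.82)×0.82 = 2.555 m²
P = b + 2y√(1+z²) = 1.64 + 2×0.82×√(1+1.8²) = 5.017 m
R = A/P = 2.555/5.017 = 0.5093 m
Q = (1/n)·A·R^(2/3)·S^(1/2) = (1/0.034) × 2.555 × 0.5093^(2/3) × 0.00046^(1/2) = 1.028 m³/s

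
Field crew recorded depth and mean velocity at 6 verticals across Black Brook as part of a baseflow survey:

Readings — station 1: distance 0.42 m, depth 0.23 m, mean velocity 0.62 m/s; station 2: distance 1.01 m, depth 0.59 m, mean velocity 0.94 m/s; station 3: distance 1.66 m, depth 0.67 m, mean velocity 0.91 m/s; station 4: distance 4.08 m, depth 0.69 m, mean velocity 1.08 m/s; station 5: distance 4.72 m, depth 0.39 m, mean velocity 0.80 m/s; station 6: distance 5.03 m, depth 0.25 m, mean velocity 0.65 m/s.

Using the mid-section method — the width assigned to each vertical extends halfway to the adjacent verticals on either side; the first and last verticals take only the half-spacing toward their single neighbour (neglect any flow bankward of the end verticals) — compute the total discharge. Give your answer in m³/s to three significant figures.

2.64 m³/s

w_1 = (1.01 − 0.42)/2 = 0.295 m; q_1 = 0.62 × 0.23 × 0.295 = 0.04207 m³/s
w_2 = (1.66 − 0.42)/2 = 0.62 m; q_2 = 0.94 × 0.59 × 0.62 = 0.3439 m³/s
w_3 = (4.08 − 1.01)/2 = 1.535 m; q_3 = 0.91 × 0.67 × 1.535 = 0.9359 m³/s
w_4 = (4.72 − 1.66)/2 = 1.53 m; q_4 = 1.08 × 0.69 × 1.53 = 1.140 m³/s
w_5 = (5.03 − 4.08)/2 = 0.475 m; q_5 = 0.80 × 0.39 × 0.475 = 0.1482 m³/s
w_6 = (5.03 − 4.72)/2 = 0.155 m; q_6 = 0.65 × 0.25 × 0.155 = 0.02519 m³/s
Q = Σ qᵢ = 2.635 m³/s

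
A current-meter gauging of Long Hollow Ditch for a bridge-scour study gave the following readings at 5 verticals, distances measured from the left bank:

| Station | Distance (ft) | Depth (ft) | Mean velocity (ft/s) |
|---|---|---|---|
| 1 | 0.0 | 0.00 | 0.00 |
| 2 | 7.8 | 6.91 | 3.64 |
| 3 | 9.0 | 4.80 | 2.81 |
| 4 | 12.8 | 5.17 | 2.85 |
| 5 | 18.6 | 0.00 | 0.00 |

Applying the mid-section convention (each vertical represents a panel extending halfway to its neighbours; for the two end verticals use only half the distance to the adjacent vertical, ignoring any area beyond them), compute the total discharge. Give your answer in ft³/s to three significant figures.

218 ft³/s

w_2 = (9.0 − 0.0)/2 = 4.5 ft; q_2 = 3.64 × 6.91 × 4.5 = 113.2 ft³/s
w_3 = (12.8 − 7.8)/2 = 2.5 ft; q_3 = 2.81 × 4.80 × 2.5 = 33.72 ft³/s
w_4 = (18.6 − 9.0)/2 = 4.8 ft; q_4 = 2.85 × 5.17 × 4.8 = 70.73 ft³/s
Stations 1, 5 contribute zero (depth or velocity is 0).
Q = Σ qᵢ = 217.6 ft³/s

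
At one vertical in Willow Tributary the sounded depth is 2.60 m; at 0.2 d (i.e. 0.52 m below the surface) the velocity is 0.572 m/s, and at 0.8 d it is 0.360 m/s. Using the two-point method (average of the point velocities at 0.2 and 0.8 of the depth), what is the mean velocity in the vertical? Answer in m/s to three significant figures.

0.466 m/s

v̄ = (0.572 + 0.360) / 2 = 0.4660 m/s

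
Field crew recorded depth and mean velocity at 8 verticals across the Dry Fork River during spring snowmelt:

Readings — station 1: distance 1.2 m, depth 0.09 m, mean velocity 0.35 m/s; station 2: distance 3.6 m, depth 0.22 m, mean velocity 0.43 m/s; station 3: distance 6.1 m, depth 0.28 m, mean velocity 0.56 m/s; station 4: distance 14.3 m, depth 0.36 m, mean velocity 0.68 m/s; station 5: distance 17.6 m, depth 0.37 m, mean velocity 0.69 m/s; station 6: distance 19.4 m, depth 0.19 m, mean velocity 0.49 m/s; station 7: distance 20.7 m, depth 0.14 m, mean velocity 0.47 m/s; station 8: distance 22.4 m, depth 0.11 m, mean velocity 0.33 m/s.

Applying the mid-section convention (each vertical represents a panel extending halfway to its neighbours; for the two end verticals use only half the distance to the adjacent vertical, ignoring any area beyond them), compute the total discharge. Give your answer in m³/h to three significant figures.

12400 m³/h

w_1 = (3.6 − 1.2)/2 = 1.2 m; q_1 = 0.35 × 0.09 × 1.2 = 0.03780 m³/s
w_2 = (6.1 − 1.2)/2 = 2.45 m; q_2 = 0.43 × 0.22 × 2.45 = 0.2318 m³/s
w_3 = (14.3 − 3.6)/2 = 5.35 m; q_3 = 0.56 × 0.28 × 5.35 = 0.8389 m³/s
w_4 = (17.6 − 6.1)/2 = 5.75 m; q_4 = 0.68 × 0.36 × 5.75 = 1.408 m³/s
w_5 = (19.4 − 14.3)/2 = 2.55 m; q_5 = 0.69 × 0.37 × 2.55 = 0.6510 m³/s
w_6 = (20.7 − 17.6)/2 = 1.55 m; q_6 = 0.49 × 0.19 × 1.55 = 0.1443 m³/s
w_7 = (22.4 − 19.4)/2 = 1.5 m; q_7 = 0.47 × 0.14 × 1.5 = 0.09870 m³/s
w_8 = (22.4 − 20.7)/2 = 0.85 m; q_8 = 0.33 × 0.11 × 0.85 = 0.03086 m³/s
Q = Σ qᵢ = 3.441 m³/s
= 3.441 × 3600 = 12390 m³/h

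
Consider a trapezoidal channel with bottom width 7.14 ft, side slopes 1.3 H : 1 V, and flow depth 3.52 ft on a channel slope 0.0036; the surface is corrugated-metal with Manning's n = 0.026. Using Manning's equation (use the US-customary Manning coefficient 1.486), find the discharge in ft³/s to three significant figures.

A = (b + z·y)·y = (7.14 + 1.3×3.52)×3.52 = 41.24 ft²
P = b + 2y√(1+z²) = 7.14 + 2×3.52×√(1+1.3²) = 18.69 ft
R = A/P = 41.24/18.69 = 2.207 ft
Q = (1.486/n)·A·R^(2/3)·S^(1/2) = (1.486/0.026) × 41.24 × 2.207^(2/3) × 0.0036^(1/2) = 239.7 ft³/s

240 ft³/s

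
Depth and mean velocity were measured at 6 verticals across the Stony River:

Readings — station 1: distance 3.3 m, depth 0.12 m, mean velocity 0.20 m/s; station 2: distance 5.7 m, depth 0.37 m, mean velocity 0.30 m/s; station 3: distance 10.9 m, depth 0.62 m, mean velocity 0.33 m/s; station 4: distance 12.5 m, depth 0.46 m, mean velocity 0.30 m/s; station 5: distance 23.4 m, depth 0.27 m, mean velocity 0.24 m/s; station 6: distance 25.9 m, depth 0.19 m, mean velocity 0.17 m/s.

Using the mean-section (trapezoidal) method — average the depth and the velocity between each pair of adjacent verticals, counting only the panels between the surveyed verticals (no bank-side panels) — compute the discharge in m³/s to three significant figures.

Panel 1-2: Δb = 2.4 m, d̄ = (0.12+0.37)/2 = 0.245, v̄ = (0.20+0.30)/2 = 0.25 → q = 2.4×0.245×0.25 = 0.1470 m³/s
Panel 2-3: Δb = 5.2 m, d̄ = (0.37+0.62)/2 = 0.495, v̄ = (0.30+0.33)/2 = 0.315 → q = 5.2×0.495×0.315 = 0.8108 m³/s
Panel 3-4: Δb = 1.6 m, d̄ = (0.62+0.46)/2 = 0.54, v̄ = (0.33+0.30)/2 = 0.315 → q = 1.6×0.54×0.315 = 0.2722 m³/s
Panel 4-5: Δb = 10.9 m, d̄ = (0.46+0.27)/2 = 0.365, v̄ = (0.30+0.24)/2 = 0.27 → q = 10.9×0.365×0.27 = 1.074 m³/s
Panel 5-6: Δb = 2.5 m, d̄ = (0.27+0.19)/2 = 0.23, v̄ = (0.24+0.17)/2 = 0.205 → q = 2.5×0.23×0.205 = 0.1179 m³/s
Q = Σ q = 2.422 m³/s

2.42 m³/s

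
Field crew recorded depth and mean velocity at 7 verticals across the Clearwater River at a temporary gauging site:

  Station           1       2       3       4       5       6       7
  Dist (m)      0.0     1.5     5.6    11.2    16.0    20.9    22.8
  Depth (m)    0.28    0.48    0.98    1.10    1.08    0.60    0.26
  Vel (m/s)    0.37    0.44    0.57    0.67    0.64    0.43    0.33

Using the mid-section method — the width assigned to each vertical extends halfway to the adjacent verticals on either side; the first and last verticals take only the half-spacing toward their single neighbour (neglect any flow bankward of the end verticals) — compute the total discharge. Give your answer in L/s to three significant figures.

w_1 = (1.5 − 0.0)/2 = 0.75 m; q_1 = 0.37 × 0.28 × 0.75 = 0.07770 m³/s
w_2 = (5.6 − 0.0)/2 = 2.8 m; q_2 = 0.44 × 0.48 × 2.8 = 0.5914 m³/s
w_3 = (11.2 − 1.5)/2 = 4.85 m; q_3 = 0.57 × 0.98 × 4.85 = 2.709 m³/s
w_4 = (16.0 − 5.6)/2 = 5.2 m; q_4 = 0.67 × 1.10 × 5.2 = 3.832 m³/s
w_5 = (20.9 − 11.2)/2 = 4.85 m; q_5 = 0.64 × 1.08 × 4.85 = 3.352 m³/s
w_6 = (22.8 − 16.0)/2 = 3.4 m; q_6 = 0.43 × 0.60 × 3.4 = 0.8772 m³/s
w_7 = (22.8 − 20.9)/2 = 0.95 m; q_7 = 0.33 × 0.26 × 0.95 = 0.08151 m³/s
Q = Σ qᵢ = 11.52 m³/s
= 11.52 × 1000 = 11520 L/s

11500 L/s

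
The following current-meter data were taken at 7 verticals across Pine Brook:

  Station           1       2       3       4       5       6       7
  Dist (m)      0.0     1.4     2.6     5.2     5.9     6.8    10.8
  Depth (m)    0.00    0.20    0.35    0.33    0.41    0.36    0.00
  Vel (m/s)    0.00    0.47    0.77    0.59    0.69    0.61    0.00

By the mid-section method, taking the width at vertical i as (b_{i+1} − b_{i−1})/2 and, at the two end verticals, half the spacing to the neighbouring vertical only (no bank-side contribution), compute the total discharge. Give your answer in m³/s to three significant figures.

w_2 = (2.6 − 0.0)/2 = 1.3 m; q_2 = 0.47 × 0.20 × 1.3 = 0.1222 m³/s
w_3 = (5.2 − 1.4)/2 = 1.9 m; q_3 = 0.77 × 0.35 × 1.9 = 0.5121 m³/s
w_4 = (5.9 − 2.6)/2 = 1.65 m; q_4 = 0.59 × 0.33 × 1.65 = 0.3213 m³/s
w_5 = (6.8 − 5.2)/2 = 0.8 m; q_5 = 0.69 × 0.41 × 0.8 = 0.2263 m³/s
w_6 = (10.8 − 5.9)/2 = 2.45 m; q_6 = 0.61 × 0.36 × 2.45 = 0.5380 m³/s
Stations 1, 7 contribute zero (depth or velocity is 0).
Q = Σ qᵢ = 1.720 m³/s

1.72 m³/s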